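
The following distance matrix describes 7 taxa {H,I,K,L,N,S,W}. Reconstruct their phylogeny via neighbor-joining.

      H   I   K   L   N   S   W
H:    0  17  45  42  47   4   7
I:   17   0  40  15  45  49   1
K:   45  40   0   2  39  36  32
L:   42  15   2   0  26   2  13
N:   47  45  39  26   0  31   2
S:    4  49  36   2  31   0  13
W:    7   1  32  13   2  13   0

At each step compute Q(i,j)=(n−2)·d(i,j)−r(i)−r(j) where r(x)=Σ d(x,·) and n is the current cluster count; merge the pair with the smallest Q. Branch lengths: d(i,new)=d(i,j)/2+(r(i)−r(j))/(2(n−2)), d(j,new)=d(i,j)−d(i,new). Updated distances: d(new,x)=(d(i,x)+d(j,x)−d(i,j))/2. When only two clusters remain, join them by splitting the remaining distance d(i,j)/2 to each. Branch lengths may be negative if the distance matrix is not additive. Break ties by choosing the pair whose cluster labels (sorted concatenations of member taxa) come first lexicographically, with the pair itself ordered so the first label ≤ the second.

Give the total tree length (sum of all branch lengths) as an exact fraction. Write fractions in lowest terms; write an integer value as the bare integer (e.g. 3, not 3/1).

1. join K+L (d=2, Q=-284) ⇒ KL; edges |K|=52/5, |L|=-42/5
  updated: d(H,KL)=85/2, d(I,KL)=53/2, d(KL,N)=63/2, d(KL,S)=18, d(KL,W)=43/2
2. join H+S (d=4, Q=-433/2) ⇒ HS; edges |H|=37/16, |S|=27/16
  updated: d(HS,I)=31, d(HS,KL)=113/4, d(HS,N)=37, d(HS,W)=8
3. join N+W (d=2, Q=-142) ⇒ NW; edges |N|=89/6, |W|=-77/6
  updated: d(HS,NW)=43/2, d(I,NW)=22, d(KL,NW)=51/2
4. join HS+NW (d=43/2, Q=-427/4) ⇒ HNSW; edges |HS|=219/16, |NW|=125/16
  updated: d(HNSW,I)=63/4, d(HNSW,KL)=129/8
5. join HNSW+I (d=63/4, Q=-467/8) ⇒ HINSW; edges |HNSW|=43/16, |I|=209/16
  updated: d(HINSW,KL)=215/16
6. join HINSW+KL (d=215/16) ⇒ HIKLNSW; edges |HINSW|=215/32, |KL|=215/32
final tree: ((((H:37/16,S:27/16):219/16,(N:89/6,W:-77/6):125/16):43/16,I:209/16):215/32,(K:52/5,L:-42/5):215/32)
total length: 939/16

939/16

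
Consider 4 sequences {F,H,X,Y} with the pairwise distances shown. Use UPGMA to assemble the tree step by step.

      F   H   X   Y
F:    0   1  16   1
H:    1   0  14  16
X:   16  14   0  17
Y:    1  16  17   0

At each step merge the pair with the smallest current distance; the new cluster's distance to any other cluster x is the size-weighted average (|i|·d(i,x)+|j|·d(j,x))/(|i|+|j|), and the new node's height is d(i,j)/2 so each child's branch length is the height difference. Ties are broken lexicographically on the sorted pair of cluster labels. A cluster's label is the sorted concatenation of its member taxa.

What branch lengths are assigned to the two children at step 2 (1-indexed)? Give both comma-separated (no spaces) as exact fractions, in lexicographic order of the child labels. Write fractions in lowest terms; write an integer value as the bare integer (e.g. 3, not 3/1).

iteration 1: select F,H (d=1); attach at lengths (1/2, 1/2); label the merged cluster FH
  updated: d(FH,X)=15, d(FH,Y)=17/2
iteration 2: select FH,Y (d=17/2); attach at lengths (15/4, 17/4); label the merged cluster FHY
  updated: d(FHY,X)=47/3
iteration 3: select FHY,X (d=47/3); attach at lengths (43/12, 47/6); label the merged cluster FHXY
final tree: (((F:1/2,H:1/2):15/4,Y:17/4):43/12,X:47/6)
total length: 245/12

15/4,17/4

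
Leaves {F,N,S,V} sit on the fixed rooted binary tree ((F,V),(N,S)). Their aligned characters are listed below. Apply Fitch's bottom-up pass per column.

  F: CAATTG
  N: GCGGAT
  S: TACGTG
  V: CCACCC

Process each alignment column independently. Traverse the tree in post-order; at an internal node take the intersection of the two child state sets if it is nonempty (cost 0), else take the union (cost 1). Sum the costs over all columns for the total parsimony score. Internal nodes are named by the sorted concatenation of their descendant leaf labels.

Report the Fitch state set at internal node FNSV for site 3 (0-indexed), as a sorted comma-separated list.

C,G,T

FV@0: {C} ∩ {C} = {C} (intersection, +0)
NS@0: {G} ∪ {T} = {G,T} (union, +1)
FNSV@0: {C} ∪ {G,T} = {C,G,T} (union, +1)
FV@1: {A} ∪ {C} = {A,C} (union, +1)
NS@1: {C} ∪ {A} = {A,C} (union, +1)
FNSV@1: {A,C} ∩ {A,C} = {A,C} (intersection, +0)
FV@2: {A} ∩ {A} = {A} (intersection, +0)
NS@2: {G} ∪ {C} = {C,G} (union, +1)
FNSV@2: {A} ∪ {C,G} = {A,C,G} (union, +1)
FV@3: {T} ∪ {C} = {C,T} (union, +1)
NS@3: {G} ∩ {G} = {G} (intersection, +0)
FNSV@3: {C,T} ∪ {G} = {C,G,T} (union, +1)
FV@4: {T} ∪ {C} = {C,T} (union, +1)
NS@4: {A} ∪ {T} = {A,T} (union, +1)
FNSV@4: {C,T} ∩ {A,T} = {T} (intersection, +0)
FV@5: {G} ∪ {C} = {C,G} (union, +1)
NS@5: {T} ∪ {G} = {G,T} (union, +1)
FNSV@5: {C,G} ∩ {G,T} = {G} (intersection, +0)
per-site changes: [2, 2, 2, 2, 2, 2]; total = 12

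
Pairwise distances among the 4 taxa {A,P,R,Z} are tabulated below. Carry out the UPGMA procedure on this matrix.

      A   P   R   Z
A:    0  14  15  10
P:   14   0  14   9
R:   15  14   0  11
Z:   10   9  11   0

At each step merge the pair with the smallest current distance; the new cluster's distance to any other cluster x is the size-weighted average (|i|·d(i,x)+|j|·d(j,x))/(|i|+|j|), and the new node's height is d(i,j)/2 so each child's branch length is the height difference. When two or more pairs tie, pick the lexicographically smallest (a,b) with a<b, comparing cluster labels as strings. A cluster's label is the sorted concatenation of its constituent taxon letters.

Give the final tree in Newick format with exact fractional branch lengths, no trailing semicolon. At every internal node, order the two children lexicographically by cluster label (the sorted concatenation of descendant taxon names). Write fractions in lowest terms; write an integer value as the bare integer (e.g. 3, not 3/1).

((A:6,(P:9/2,Z:9/2):3/2):2/3,R:20/3)

iteration 1: select P,Z (d=9); attach at lengths (9/2, 9/2); label the merged cluster PZ
  updated: d(A,PZ)=12, d(PZ,R)=25/2
iteration 2: select A,PZ (d=12); attach at lengths (6, 3/2); label the merged cluster APZ
  updated: d(APZ,R)=40/3
iteration 3: select APZ,R (d=40/3); attach at lengths (2/3, 20/3); label the merged cluster APRZ
final tree: ((A:6,(P:9/2,Z:9/2):3/2):2/3,R:20/3)
total length: 143/6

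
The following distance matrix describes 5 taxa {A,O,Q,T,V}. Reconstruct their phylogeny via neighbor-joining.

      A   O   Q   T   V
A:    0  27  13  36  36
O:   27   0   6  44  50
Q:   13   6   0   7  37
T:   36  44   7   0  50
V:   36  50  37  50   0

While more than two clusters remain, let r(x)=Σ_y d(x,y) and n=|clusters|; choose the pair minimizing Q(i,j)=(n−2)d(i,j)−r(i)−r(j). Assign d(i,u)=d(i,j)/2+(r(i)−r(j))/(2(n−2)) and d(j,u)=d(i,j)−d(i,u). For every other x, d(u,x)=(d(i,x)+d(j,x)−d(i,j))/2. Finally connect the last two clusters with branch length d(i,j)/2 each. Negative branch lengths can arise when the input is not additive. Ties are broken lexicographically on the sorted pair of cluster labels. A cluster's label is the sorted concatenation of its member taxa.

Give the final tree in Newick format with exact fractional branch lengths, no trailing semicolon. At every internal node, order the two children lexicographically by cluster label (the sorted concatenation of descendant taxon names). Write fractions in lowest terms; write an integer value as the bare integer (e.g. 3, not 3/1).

step 1: merge (Q,T) at d=7, Q=-179; branch lengths Q→-53/6, T→95/6; new cluster QT
  updated: d(A,QT)=21, d(O,QT)=43/2, d(QT,V)=40
step 2: merge (A,V) at d=36, Q=-138; branch lengths A→15/2, V→57/2; new cluster AV
  updated: d(AV,O)=41/2, d(AV,QT)=25/2
step 3: merge (AV,O) at d=41/2, Q=-109/2; branch lengths AV→23/4, O→59/4; new cluster AOV
  updated: d(AOV,QT)=27/4
step 4: merge (AOV,QT) at d=27/4; branch lengths AOV→27/8, QT→27/8; new cluster AOQTV
final tree: (((A:15/2,V:57/2):23/4,O:59/4):27/8,(Q:-53/6,T:95/6):27/8)
total length: 281/4

(((A:15/2,V:57/2):23/4,O:59/4):27/8,(Q:-53/6,T:95/6):27/8)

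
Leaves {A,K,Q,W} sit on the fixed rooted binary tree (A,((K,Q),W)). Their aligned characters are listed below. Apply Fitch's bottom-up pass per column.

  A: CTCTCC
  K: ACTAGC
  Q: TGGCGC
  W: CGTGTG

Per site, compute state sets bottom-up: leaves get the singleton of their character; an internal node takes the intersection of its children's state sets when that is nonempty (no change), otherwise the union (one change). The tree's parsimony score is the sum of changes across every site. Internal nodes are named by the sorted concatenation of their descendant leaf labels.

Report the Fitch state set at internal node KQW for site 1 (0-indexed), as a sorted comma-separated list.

[col 0] KQ: children K:{A}, Q:{T} ∪→ {A,T}; cost 1
[col 0] KQW: children KQ:{A,T}, W:{C} ∪→ {A,C,T}; cost 1
[col 0] AKQW: children A:{C}, KQW:{A,C,T} ∩→ {C}; cost 0
[col 1] KQ: children K:{C}, Q:{G} ∪→ {C,G}; cost 1
[col 1] KQW: children KQ:{C,G}, W:{G} ∩→ {G}; cost 0
[col 1] AKQW: children A:{T}, KQW:{G} ∪→ {G,T}; cost 1
[col 2] KQ: children K:{T}, Q:{G} ∪→ {G,T}; cost 1
[col 2] KQW: children KQ:{G,T}, W:{T} ∩→ {T}; cost 0
[col 2] AKQW: children A:{C}, KQW:{T} ∪→ {C,T}; cost 1
[col 3] KQ: children K:{A}, Q:{C} ∪→ {A,C}; cost 1
[col 3] KQW: children KQ:{A,C}, W:{G} ∪→ {A,C,G}; cost 1
[col 3] AKQW: children A:{T}, KQW:{A,C,G} ∪→ {A,C,G,T}; cost 1
[col 4] KQ: children K:{G}, Q:{G} ∩→ {G}; cost 0
[col 4] KQW: children KQ:{G}, W:{T} ∪→ {G,T}; cost 1
[col 4] AKQW: children A:{C}, KQW:{G,T} ∪→ {C,G,T}; cost 1
[col 5] KQ: children K:{C}, Q:{C} ∩→ {C}; cost 0
[col 5] KQW: children KQ:{C}, W:{G} ∪→ {C,G}; cost 1
[col 5] AKQW: children A:{C}, KQW:{C,G} ∩→ {C}; cost 0
per-site changes: [2, 2, 2, 3, 2, 1]; total = 12

G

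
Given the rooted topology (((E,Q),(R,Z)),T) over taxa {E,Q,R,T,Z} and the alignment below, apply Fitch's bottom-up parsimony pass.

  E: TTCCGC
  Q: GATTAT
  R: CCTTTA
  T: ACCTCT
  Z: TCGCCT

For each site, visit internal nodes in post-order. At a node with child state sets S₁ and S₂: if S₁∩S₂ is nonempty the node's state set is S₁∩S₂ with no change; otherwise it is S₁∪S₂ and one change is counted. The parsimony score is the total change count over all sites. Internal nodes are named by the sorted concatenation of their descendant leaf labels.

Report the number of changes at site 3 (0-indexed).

EQ@0: {T} ∪ {G} = {G,T} (union, +1)
RZ@0: {C} ∪ {T} = {C,T} (union, +1)
EQRZ@0: {G,T} ∩ {C,T} = {T} (intersection, +0)
EQRTZ@0: {T} ∪ {A} = {A,T} (union, +1)
EQ@1: {T} ∪ {A} = {A,T} (union, +1)
RZ@1: {C} ∩ {C} = {C} (intersection, +0)
EQRZ@1: {A,T} ∪ {C} = {A,C,T} (union, +1)
EQRTZ@1: {A,C,T} ∩ {C} = {C} (intersection, +0)
EQ@2: {C} ∪ {T} = {C,T} (union, +1)
RZ@2: {T} ∪ {G} = {G,T} (union, +1)
EQRZ@2: {C,T} ∩ {G,T} = {T} (intersection, +0)
EQRTZ@2: {T} ∪ {C} = {C,T} (union, +1)
EQ@3: {C} ∪ {T} = {C,T} (union, +1)
RZ@3: {T} ∪ {C} = {C,T} (union, +1)
EQRZ@3: {C,T} ∩ {C,T} = {C,T} (intersection, +0)
EQRTZ@3: {C,T} ∩ {T} = {T} (intersection, +0)
EQ@4: {G} ∪ {A} = {A,G} (union, +1)
RZ@4: {T} ∪ {C} = {C,T} (union, +1)
EQRZ@4: {A,G} ∪ {C,T} = {A,C,G,T} (union, +1)
EQRTZ@4: {A,C,G,T} ∩ {C} = {C} (intersection, +0)
EQ@5: {C} ∪ {T} = {C,T} (union, +1)
RZ@5: {A} ∪ {T} = {A,T} (union, +1)
EQRZ@5: {C,T} ∩ {A,T} = {T} (intersection, +0)
EQRTZ@5: {T} ∩ {T} = {T} (intersection, +0)
per-site changes: [3, 2, 3, 2, 3, 2]; total = 15

2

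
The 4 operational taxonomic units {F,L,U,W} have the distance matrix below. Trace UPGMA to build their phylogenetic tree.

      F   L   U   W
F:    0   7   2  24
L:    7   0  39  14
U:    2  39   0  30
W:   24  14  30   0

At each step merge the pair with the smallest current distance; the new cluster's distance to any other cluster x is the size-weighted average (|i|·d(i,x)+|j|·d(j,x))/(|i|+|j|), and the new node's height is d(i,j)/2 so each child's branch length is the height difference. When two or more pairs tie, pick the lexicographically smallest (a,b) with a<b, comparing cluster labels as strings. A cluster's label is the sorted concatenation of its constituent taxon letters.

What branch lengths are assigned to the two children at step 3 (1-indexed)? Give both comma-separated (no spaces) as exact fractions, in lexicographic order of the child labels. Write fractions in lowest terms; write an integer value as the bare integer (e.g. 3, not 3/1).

step 1: merge (F,U) at d=2; branch lengths F→1, U→1; new cluster FU
  updated: d(FU,L)=23, d(FU,W)=27
step 2: merge (L,W) at d=14; branch lengths L→7, W→7; new cluster LW
  updated: d(FU,LW)=25
step 3: merge (FU,LW) at d=25; branch lengths FU→23/2, LW→11/2; new cluster FLUW
final tree: ((F:1,U:1):23/2,(L:7,W:7):11/2)
total length: 33

23/2,11/2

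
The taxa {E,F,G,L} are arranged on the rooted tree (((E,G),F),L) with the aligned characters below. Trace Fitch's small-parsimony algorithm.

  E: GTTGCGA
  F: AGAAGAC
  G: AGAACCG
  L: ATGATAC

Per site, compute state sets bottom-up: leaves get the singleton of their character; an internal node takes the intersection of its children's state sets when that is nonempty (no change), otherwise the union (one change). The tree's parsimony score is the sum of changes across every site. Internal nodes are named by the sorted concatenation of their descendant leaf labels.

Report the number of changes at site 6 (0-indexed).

[col 0] EG: children E:{G}, G:{A} ∪→ {A,G}; cost 1
[col 0] EFG: children EG:{A,G}, F:{A} ∩→ {A}; cost 0
[col 0] EFGL: children EFG:{A}, L:{A} ∩→ {A}; cost 0
[col 1] EG: children E:{T}, G:{G} ∪→ {G,T}; cost 1
[col 1] EFG: children EG:{G,T}, F:{G} ∩→ {G}; cost 0
[col 1] EFGL: children EFG:{G}, L:{T} ∪→ {G,T}; cost 1
[col 2] EG: children E:{T}, G:{A} ∪→ {A,T}; cost 1
[col 2] EFG: children EG:{A,T}, F:{A} ∩→ {A}; cost 0
[col 2] EFGL: children EFG:{A}, L:{G} ∪→ {A,G}; cost 1
[col 3] EG: children E:{G}, G:{A} ∪→ {A,G}; cost 1
[col 3] EFG: children EG:{A,G}, F:{A} ∩→ {A}; cost 0
[col 3] EFGL: children EFG:{A}, L:{A} ∩→ {A}; cost 0
[col 4] EG: children E:{C}, G:{C} ∩→ {C}; cost 0
[col 4] EFG: children EG:{C}, F:{G} ∪→ {C,G}; cost 1
[col 4] EFGL: children EFG:{C,G}, L:{T} ∪→ {C,G,T}; cost 1
[col 5] EG: children E:{G}, G:{C} ∪→ {C,G}; cost 1
[col 5] EFG: children EG:{C,G}, F:{A} ∪→ {A,C,G}; cost 1
[col 5] EFGL: children EFG:{A,C,G}, L:{A} ∩→ {A}; cost 0
[col 6] EG: children E:{A}, G:{G} ∪→ {A,G}; cost 1
[col 6] EFG: children EG:{A,G}, F:{C} ∪→ {A,C,G}; cost 1
[col 6] EFGL: children EFG:{A,C,G}, L:{C} ∩→ {C}; cost 0
per-site changes: [1, 2, 2, 1, 2, 2, 2]; total = 12

2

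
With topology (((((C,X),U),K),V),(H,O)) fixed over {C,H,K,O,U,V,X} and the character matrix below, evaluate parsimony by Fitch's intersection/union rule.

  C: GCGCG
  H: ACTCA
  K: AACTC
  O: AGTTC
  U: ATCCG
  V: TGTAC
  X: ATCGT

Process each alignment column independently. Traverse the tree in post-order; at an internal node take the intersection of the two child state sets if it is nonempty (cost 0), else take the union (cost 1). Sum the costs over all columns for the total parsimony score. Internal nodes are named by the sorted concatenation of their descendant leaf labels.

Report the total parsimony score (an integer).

site 0, node CX: C={G} ∪ X={A} → {A,G} (+1)
site 0, node CUX: CX={A,G} ∩ U={A} → {A} (+0)
site 0, node CKUX: CUX={A} ∩ K={A} → {A} (+0)
site 0, node CKUVX: CKUX={A} ∪ V={T} → {A,T} (+1)
site 0, node HO: H={A} ∩ O={A} → {A} (+0)
site 0, node CHKOUVX: CKUVX={A,T} ∩ HO={A} → {A} (+0)
site 1, node CX: C={C} ∪ X={T} → {C,T} (+1)
site 1, node CUX: CX={C,T} ∩ U={T} → {T} (+0)
site 1, node CKUX: CUX={T} ∪ K={A} → {A,T} (+1)
site 1, node CKUVX: CKUX={A,T} ∪ V={G} → {A,G,T} (+1)
site 1, node HO: H={C} ∪ O={G} → {C,G} (+1)
site 1, node CHKOUVX: CKUVX={A,G,T} ∩ HO={C,G} → {G} (+0)
site 2, node CX: C={G} ∪ X={C} → {C,G} (+1)
site 2, node CUX: CX={C,G} ∩ U={C} → {C} (+0)
site 2, node CKUX: CUX={C} ∩ K={C} → {C} (+0)
site 2, node CKUVX: CKUX={C} ∪ V={T} → {C,T} (+1)
site 2, node HO: H={T} ∩ O={T} → {T} (+0)
site 2, node CHKOUVX: CKUVX={C,T} ∩ HO={T} → {T} (+0)
site 3, node CX: C={C} ∪ X={G} → {C,G} (+1)
site 3, node CUX: CX={C,G} ∩ U={C} → {C} (+0)
site 3, node CKUX: CUX={C} ∪ K={T} → {C,T} (+1)
site 3, node CKUVX: CKUX={C,T} ∪ V={A} → {A,C,T} (+1)
site 3, node HO: H={C} ∪ O={T} → {C,T} (+1)
site 3, node CHKOUVX: CKUVX={A,C,T} ∩ HO={C,T} → {C,T} (+0)
site 4, node CX: C={G} ∪ X={T} → {G,T} (+1)
site 4, node CUX: CX={G,T} ∩ U={G} → {G} (+0)
site 4, node CKUX: CUX={G} ∪ K={C} → {C,G} (+1)
site 4, node CKUVX: CKUX={C,G} ∩ V={C} → {C} (+0)
site 4, node HO: H={A} ∪ O={C} → {A,C} (+1)
site 4, node CHKOUVX: CKUVX={C} ∩ HO={A,C} → {C} (+0)
per-site changes: [2, 4, 2, 4, 3]; total = 15

15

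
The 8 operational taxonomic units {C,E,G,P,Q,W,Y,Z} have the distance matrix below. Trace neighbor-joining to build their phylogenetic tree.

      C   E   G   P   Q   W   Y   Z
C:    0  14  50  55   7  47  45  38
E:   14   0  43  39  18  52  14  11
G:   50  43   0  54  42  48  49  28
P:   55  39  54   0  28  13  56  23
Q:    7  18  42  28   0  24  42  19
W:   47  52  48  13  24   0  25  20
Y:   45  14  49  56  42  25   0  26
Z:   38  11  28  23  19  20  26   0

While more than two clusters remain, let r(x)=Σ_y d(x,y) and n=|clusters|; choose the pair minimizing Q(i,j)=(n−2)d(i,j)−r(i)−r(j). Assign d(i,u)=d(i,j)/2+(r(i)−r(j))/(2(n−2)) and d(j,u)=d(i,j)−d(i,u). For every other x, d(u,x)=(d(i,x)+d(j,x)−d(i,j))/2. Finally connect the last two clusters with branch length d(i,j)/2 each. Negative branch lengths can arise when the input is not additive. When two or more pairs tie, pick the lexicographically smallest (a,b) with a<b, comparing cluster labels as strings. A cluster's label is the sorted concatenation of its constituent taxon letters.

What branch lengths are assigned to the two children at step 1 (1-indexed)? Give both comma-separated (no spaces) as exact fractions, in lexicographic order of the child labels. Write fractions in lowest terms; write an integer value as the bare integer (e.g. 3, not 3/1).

step 1: merge (P,W) at d=13, Q=-419; branch lengths P→39/4, W→13/4; new cluster PW
  updated: d(C,PW)=89/2, d(E,PW)=39, d(G,PW)=89/2, d(PW,Q)=39/2, d(PW,Y)=34, d(PW,Z)=15
step 2: merge (C,Q) at d=7, Q=-311; branch lengths C→43/5, Q→-8/5; new cluster CQ
  updated: d(CQ,E)=25/2, d(CQ,G)=85/2, d(CQ,PW)=57/2, d(CQ,Y)=40, d(CQ,Z)=25
step 3: merge (E,Y) at d=14, Q=-453/2; branch lengths E→25/16, Y→199/16; new cluster EY
  updated: d(CQ,EY)=77/4, d(EY,G)=39, d(EY,PW)=59/2, d(EY,Z)=23/2
step 4: merge (CQ,EY) at d=77/4, Q=-627/4; branch lengths CQ→295/24, EY→167/24; new cluster CEQY
  updated: d(CEQY,G)=249/8, d(CEQY,PW)=155/8, d(CEQY,Z)=69/8
step 5: merge (CEQY,G) at d=249/8, Q=-201/2; branch lengths CEQY→71/16, G→427/16; new cluster CEGQY
  updated: d(CEGQY,PW)=131/8, d(CEGQY,Z)=11/4
step 6: merge (CEGQY,PW) at d=131/8, Q=-273/8; branch lengths CEGQY→33/16, PW→229/16; new cluster CEGPQWY
  updated: d(CEGPQWY,Z)=11/16
step 7: merge (CEGPQWY,Z) at d=11/16; branch lengths CEGPQWY→11/32, Z→11/32; new cluster CEGPQWYZ
final tree: (((((C:43/5,Q:-8/5):295/24,(E:25/16,Y:199/16):167/24):71/16,G:427/16):33/16,(P:39/4,W:13/4):229/16):11/32,Z:11/32)
total length: 1623/16

39/4,13/4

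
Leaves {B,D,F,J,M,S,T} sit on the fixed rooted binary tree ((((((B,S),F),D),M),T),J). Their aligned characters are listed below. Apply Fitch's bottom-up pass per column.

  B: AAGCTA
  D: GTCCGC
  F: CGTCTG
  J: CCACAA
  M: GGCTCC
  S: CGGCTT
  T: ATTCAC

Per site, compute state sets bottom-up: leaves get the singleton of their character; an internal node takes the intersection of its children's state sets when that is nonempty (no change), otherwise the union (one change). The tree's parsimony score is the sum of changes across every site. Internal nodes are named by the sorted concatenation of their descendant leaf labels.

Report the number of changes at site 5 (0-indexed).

4

[col 0] BS: children B:{A}, S:{C} ∪→ {A,C}; cost 1
[col 0] BFS: children BS:{A,C}, F:{C} ∩→ {C}; cost 0
[col 0] BDFS: children BFS:{C}, D:{G} ∪→ {C,G}; cost 1
[col 0] BDFMS: children BDFS:{C,G}, M:{G} ∩→ {G}; cost 0
[col 0] BDFMST: children BDFMS:{G}, T:{A} ∪→ {A,G}; cost 1
[col 0] BDFJMST: children BDFMST:{A,G}, J:{C} ∪→ {A,C,G}; cost 1
[col 1] BS: children B:{A}, S:{G} ∪→ {A,G}; cost 1
[col 1] BFS: children BS:{A,G}, F:{G} ∩→ {G}; cost 0
[col 1] BDFS: children BFS:{G}, D:{T} ∪→ {G,T}; cost 1
[col 1] BDFMS: children BDFS:{G,T}, M:{G} ∩→ {G}; cost 0
[col 1] BDFMST: children BDFMS:{G}, T:{T} ∪→ {G,T}; cost 1
[col 1] BDFJMST: children BDFMST:{G,T}, J:{C} ∪→ {C,G,T}; cost 1
[col 2] BS: children B:{G}, S:{G} ∩→ {G}; cost 0
[col 2] BFS: children BS:{G}, F:{T} ∪→ {G,T}; cost 1
[col 2] BDFS: children BFS:{G,T}, D:{C} ∪→ {C,G,T}; cost 1
[col 2] BDFMS: children BDFS:{C,G,T}, M:{C} ∩→ {C}; cost 0
[col 2] BDFMST: children BDFMS:{C}, T:{T} ∪→ {C,T}; cost 1
[col 2] BDFJMST: children BDFMST:{C,T}, J:{A} ∪→ {A,C,T}; cost 1
[col 3] BS: children B:{C}, S:{C} ∩→ {C}; cost 0
[col 3] BFS: children BS:{C}, F:{C} ∩→ {C}; cost 0
[col 3] BDFS: children BFS:{C}, D:{C} ∩→ {C}; cost 0
[col 3] BDFMS: children BDFS:{C}, M:{T} ∪→ {C,T}; cost 1
[col 3] BDFMST: children BDFMS:{C,T}, T:{C} ∩→ {C}; cost 0
[col 3] BDFJMST: children BDFMST:{C}, J:{C} ∩→ {C}; cost 0
[col 4] BS: children B:{T}, S:{T} ∩→ {T}; cost 0
[col 4] BFS: children BS:{T}, F:{T} ∩→ {T}; cost 0
[col 4] BDFS: children BFS:{T}, D:{G} ∪→ {G,T}; cost 1
[col 4] BDFMS: children BDFS:{G,T}, M:{C} ∪→ {C,G,T}; cost 1
[col 4] BDFMST: children BDFMS:{C,G,T}, T:{A} ∪→ {A,C,G,T}; cost 1
[col 4] BDFJMST: children BDFMST:{A,C,G,T}, J:{A} ∩→ {A}; cost 0
[col 5] BS: children B:{A}, S:{T} ∪→ {A,T}; cost 1
[col 5] BFS: children BS:{A,T}, F:{G} ∪→ {A,G,T}; cost 1
[col 5] BDFS: children BFS:{A,G,T}, D:{C} ∪→ {A,C,G,T}; cost 1
[col 5] BDFMS: children BDFS:{A,C,G,T}, M:{C} ∩→ {C}; cost 0
[col 5] BDFMST: children BDFMS:{C}, T:{C} ∩→ {C}; cost 0
[col 5] BDFJMST: children BDFMST:{C}, J:{A} ∪→ {A,C}; cost 1
per-site changes: [4, 4, 4, 1, 3, 4]; total = 20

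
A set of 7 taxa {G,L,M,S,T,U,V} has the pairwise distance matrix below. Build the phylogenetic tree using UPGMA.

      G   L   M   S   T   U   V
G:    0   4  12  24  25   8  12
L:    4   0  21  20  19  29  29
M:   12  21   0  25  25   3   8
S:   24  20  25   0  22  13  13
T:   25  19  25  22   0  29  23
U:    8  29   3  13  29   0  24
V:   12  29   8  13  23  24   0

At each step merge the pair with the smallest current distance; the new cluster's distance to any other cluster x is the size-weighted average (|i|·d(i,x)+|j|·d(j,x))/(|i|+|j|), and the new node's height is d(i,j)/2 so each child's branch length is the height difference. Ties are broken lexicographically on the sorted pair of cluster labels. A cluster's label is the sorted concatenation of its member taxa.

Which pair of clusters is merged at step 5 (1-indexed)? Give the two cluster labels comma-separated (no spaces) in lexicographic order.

step 1: merge (M,U) at d=3; branch lengths M→3/2, U→3/2; new cluster MU
  updated: d(G,MU)=10, d(L,MU)=25, d(MU,S)=19, d(MU,T)=27, d(MU,V)=16
step 2: merge (G,L) at d=4; branch lengths G→2, L→2; new cluster GL
  updated: d(GL,MU)=35/2, d(GL,S)=22, d(GL,T)=22, d(GL,V)=41/2
step 3: merge (S,V) at d=13; branch lengths S→13/2, V→13/2; new cluster SV
  updated: d(GL,SV)=85/4, d(MU,SV)=35/2, d(SV,T)=45/2
step 4: merge (GL,MU) at d=35/2; branch lengths GL→27/4, MU→29/4; new cluster GLMU
  updated: d(GLMU,SV)=155/8, d(GLMU,T)=49/2
step 5: merge (GLMU,SV) at d=155/8; branch lengths GLMU→15/16, SV→51/16; new cluster GLMSUV
  updated: d(GLMSUV,T)=143/6
step 6: merge (GLMSUV,T) at d=143/6; branch lengths GLMSUV→107/48, T→143/12; new cluster GLMSTUV
final tree: ((((G:2,L:2):27/4,(M:3/2,U:3/2):29/4):15/16,(S:13/2,V:13/2):51/16):107/48,T:143/12)
total length: 2509/48

GLMU,SV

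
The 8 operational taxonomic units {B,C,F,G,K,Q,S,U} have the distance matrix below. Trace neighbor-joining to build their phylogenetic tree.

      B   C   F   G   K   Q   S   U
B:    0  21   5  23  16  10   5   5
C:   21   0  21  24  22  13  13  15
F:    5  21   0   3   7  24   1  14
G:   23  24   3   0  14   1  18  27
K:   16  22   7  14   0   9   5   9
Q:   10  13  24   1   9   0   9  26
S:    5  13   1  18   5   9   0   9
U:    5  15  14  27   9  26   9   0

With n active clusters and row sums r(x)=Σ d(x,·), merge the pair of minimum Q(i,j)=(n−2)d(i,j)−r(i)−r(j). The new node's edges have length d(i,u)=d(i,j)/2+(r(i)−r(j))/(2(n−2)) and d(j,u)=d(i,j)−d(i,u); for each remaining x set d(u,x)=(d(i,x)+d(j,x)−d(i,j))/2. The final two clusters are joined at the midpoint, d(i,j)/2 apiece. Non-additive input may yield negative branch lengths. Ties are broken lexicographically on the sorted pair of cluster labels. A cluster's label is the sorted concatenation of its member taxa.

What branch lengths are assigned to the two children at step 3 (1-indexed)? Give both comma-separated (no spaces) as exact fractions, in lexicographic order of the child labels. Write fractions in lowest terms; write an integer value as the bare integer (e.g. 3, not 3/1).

11,7

step 1: merge (G,Q) at d=1, Q=-196; branch lengths G→2, Q→-1; new cluster GQ
  updated: d(B,GQ)=16, d(C,GQ)=18, d(F,GQ)=13, d(GQ,K)=11, d(GQ,S)=13, d(GQ,U)=26
step 2: merge (B,U) at d=5, Q=-121; branch lengths B→3/2, U→7/2; new cluster BU
  updated: d(BU,C)=31/2, d(BU,F)=7, d(BU,GQ)=37/2, d(BU,K)=10, d(BU,S)=9/2
step 3: merge (C,GQ) at d=18, Q=-91; branch lengths C→11, GQ→7; new cluster CGQ
  updated: d(BU,CGQ)=8, d(CGQ,F)=8, d(CGQ,K)=15/2, d(CGQ,S)=4
step 4: merge (CGQ,K) at d=15/2, Q=-69/2; branch lengths CGQ→41/12, K→49/12; new cluster CGKQ
  updated: d(BU,CGKQ)=21/4, d(CGKQ,F)=15/4, d(CGKQ,S)=3/4
step 5: merge (BU,CGKQ) at d=21/4, Q=-16; branch lengths BU→35/8, CGKQ→7/8; new cluster BCGKQU
  updated: d(BCGKQU,F)=11/4, d(BCGKQU,S)=0
step 6: merge (BCGKQU,F) at d=11/4, Q=-15/4; branch lengths BCGKQU→7/8, F→15/8; new cluster BCFGKQU
  updated: d(BCFGKQU,S)=-7/8
step 7: merge (BCFGKQU,S) at d=-7/8; branch lengths BCFGKQU→-7/16, S→-7/16; new cluster BCFGKQSU
final tree: ((((B:3/2,U:7/2):35/8,((C:11,(G:2,Q:-1):7):41/12,K:49/12):7/8):7/8,F:15/8):-7/16,S:-7/16)
total length: 309/8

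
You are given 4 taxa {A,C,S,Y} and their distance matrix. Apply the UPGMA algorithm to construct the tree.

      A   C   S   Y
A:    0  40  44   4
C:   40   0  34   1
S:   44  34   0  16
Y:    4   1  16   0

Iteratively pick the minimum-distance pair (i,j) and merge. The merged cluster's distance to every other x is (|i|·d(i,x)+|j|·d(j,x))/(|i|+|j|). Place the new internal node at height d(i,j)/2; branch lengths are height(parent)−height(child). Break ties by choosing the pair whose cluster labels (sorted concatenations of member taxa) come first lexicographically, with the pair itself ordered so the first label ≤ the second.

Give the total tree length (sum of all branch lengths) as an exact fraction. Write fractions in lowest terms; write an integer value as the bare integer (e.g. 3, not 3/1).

257/6

iteration 1: select C,Y (d=1); attach at lengths (1/2, 1/2); label the merged cluster CY
  updated: d(A,CY)=22, d(CY,S)=25
iteration 2: select A,CY (d=22); attach at lengths (11, 21/2); label the merged cluster ACY
  updated: d(ACY,S)=94/3
iteration 3: select ACY,S (d=94/3); attach at lengths (14/3, 47/3); label the merged cluster ACSY
final tree: ((A:11,(C:1/2,Y:1/2):21/2):14/3,S:47/3)
total length: 257/6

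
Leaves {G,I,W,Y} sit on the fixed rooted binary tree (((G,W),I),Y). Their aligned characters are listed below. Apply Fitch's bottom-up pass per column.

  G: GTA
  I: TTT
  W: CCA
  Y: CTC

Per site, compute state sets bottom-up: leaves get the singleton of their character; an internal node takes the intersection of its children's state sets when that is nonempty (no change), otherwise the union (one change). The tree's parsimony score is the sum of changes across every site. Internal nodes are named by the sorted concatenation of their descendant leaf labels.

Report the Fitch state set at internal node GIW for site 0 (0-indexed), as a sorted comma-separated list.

C,G,T

site 0, node GW: G={G} ∪ W={C} → {C,G} (+1)
site 0, node GIW: GW={C,G} ∪ I={T} → {C,G,T} (+1)
site 0, node GIWY: GIW={C,G,T} ∩ Y={C} → {C} (+0)
site 1, node GW: G={T} ∪ W={C} → {C,T} (+1)
site 1, node GIW: GW={C,T} ∩ I={T} → {T} (+0)
site 1, node GIWY: GIW={T} ∩ Y={T} → {T} (+0)
site 2, node GW: G={A} ∩ W={A} → {A} (+0)
site 2, node GIW: GW={A} ∪ I={T} → {A,T} (+1)
site 2, node GIWY: GIW={A,T} ∪ Y={C} → {A,C,T} (+1)
per-site changes: [2, 1, 2]; total = 5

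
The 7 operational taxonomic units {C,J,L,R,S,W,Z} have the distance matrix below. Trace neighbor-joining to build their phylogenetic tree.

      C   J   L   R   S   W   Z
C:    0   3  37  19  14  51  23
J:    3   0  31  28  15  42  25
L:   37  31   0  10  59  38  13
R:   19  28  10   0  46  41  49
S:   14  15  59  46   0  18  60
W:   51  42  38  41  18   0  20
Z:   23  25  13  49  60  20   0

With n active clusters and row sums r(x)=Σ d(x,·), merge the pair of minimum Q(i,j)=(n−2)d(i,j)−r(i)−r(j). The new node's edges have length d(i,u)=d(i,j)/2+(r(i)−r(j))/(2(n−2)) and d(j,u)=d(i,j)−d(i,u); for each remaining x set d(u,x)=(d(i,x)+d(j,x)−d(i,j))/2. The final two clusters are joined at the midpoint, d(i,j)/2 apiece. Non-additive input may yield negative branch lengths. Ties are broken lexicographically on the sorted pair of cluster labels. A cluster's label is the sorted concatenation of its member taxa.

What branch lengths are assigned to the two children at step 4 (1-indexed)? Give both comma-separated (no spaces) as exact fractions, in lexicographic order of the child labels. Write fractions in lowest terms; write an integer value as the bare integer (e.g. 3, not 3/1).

iteration 1: select S,W (d=18, Q=-332); attach at lengths (46/5, 44/5); label the merged cluster SW
  updated: d(C,SW)=47/2, d(J,SW)=39/2, d(L,SW)=79/2, d(R,SW)=69/2, d(SW,Z)=31
iteration 2: select L,R (d=10, Q=-231); attach at lengths (15/4, 25/4); label the merged cluster LR
  updated: d(C,LR)=23, d(J,LR)=49/2, d(LR,SW)=32, d(LR,Z)=26
iteration 3: select C,J (d=3, Q=-271/2); attach at lengths (19/12, 17/12); label the merged cluster CJ
  updated: d(CJ,LR)=89/4, d(CJ,SW)=20, d(CJ,Z)=45/2
iteration 4: select CJ,SW (d=20, Q=-431/4); attach at lengths (87/16, 233/16); label the merged cluster CJSW
  updated: d(CJSW,LR)=137/8, d(CJSW,Z)=67/4
iteration 5: select CJSW,LR (d=137/8, Q=-479/8); attach at lengths (63/16, 211/16); label the merged cluster CJLRSW
  updated: d(CJLRSW,Z)=205/16
iteration 6: select CJLRSW,Z (d=205/16); attach at lengths (205/32, 205/32); label the merged cluster CJLRSWZ
final tree: ((((C:19/12,J:17/12):87/16,(S:46/5,W:44/5):233/16):63/16,(L:15/4,R:25/4):211/16):205/32,Z:205/32)
total length: 1295/16

87/16,233/16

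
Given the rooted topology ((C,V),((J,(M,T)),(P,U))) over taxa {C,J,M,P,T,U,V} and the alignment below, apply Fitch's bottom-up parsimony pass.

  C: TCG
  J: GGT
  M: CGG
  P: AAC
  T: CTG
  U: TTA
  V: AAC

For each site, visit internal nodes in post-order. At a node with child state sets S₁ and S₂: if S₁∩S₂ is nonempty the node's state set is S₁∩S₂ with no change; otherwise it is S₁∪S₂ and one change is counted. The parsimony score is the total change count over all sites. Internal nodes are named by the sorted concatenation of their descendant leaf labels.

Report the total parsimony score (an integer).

site 0, node CV: C={T} ∪ V={A} → {A,T} (+1)
site 0, node MT: M={C} ∩ T={C} → {C} (+0)
site 0, node JMT: J={G} ∪ MT={C} → {C,G} (+1)
site 0, node PU: P={A} ∪ U={T} → {A,T} (+1)
site 0, node JMPTU: JMT={C,G} ∪ PU={A,T} → {A,C,G,T} (+1)
site 0, node CJMPTUV: CV={A,T} ∩ JMPTU={A,C,G,T} → {A,T} (+0)
site 1, node CV: C={C} ∪ V={A} → {A,C} (+1)
site 1, node MT: M={G} ∪ T={T} → {G,T} (+1)
site 1, node JMT: J={G} ∩ MT={G,T} → {G} (+0)
site 1, node PU: P={A} ∪ U={T} → {A,T} (+1)
site 1, node JMPTU: JMT={G} ∪ PU={A,T} → {A,G,T} (+1)
site 1, node CJMPTUV: CV={A,C} ∩ JMPTU={A,G,T} → {A} (+0)
site 2, node CV: C={G} ∪ V={C} → {C,G} (+1)
site 2, node MT: M={G} ∩ T={G} → {G} (+0)
site 2, node JMT: J={T} ∪ MT={G} → {G,T} (+1)
site 2, node PU: P={C} ∪ U={A} → {A,C} (+1)
site 2, node JMPTU: JMT={G,T} ∪ PU={A,C} → {A,C,G,T} (+1)
site 2, node CJMPTUV: CV={C,G} ∩ JMPTU={A,C,G,T} → {C,G} (+0)
per-site changes: [4, 4, 4]; total = 12

12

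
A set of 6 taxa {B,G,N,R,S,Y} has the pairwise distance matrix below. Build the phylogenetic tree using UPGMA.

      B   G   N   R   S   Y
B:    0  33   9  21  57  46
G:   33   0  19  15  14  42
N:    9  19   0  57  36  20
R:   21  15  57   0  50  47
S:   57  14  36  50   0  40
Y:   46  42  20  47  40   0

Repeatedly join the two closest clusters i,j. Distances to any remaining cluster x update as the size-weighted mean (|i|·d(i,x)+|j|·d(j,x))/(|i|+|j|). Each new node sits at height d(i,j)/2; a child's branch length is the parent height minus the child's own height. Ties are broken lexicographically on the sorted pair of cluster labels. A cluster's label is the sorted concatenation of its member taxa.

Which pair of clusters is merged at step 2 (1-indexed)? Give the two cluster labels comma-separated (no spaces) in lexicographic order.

1. join B+N (d=9) ⇒ BN; edges |B|=9/2, |N|=9/2
  updated: d(BN,G)=26, d(BN,R)=39, d(BN,S)=93/2, d(BN,Y)=33
2. join G+S (d=14) ⇒ GS; edges |G|=7, |S|=7
  updated: d(BN,GS)=145/4, d(GS,R)=65/2, d(GS,Y)=41
3. join GS+R (d=65/2) ⇒ GRS; edges |GS|=37/4, |R|=65/4
  updated: d(BN,GRS)=223/6, d(GRS,Y)=43
4. join BN+Y (d=33) ⇒ BNY; edges |BN|=12, |Y|=33/2
  updated: d(BNY,GRS)=352/9
5. join BNY+GRS (d=352/9) ⇒ BGNRSY; edges |BNY|=55/18, |GRS|=119/36
final tree: (((B:9/2,N:9/2):12,Y:33/2):55/18,((G:7,S:7):37/4,R:65/4):119/36)
total length: 3001/36

G,S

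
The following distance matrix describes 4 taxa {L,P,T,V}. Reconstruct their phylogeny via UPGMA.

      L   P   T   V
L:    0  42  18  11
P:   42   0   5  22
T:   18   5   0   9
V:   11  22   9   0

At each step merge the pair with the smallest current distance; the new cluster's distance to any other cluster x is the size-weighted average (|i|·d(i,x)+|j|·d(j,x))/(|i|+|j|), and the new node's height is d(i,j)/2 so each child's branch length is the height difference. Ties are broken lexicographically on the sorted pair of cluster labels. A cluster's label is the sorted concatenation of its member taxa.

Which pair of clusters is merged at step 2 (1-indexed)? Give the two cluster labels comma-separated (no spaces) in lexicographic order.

L,V

step 1: merge (P,T) at d=5; branch lengths P→5/2, T→5/2; new cluster PT
  updated: d(L,PT)=30, d(PT,V)=31/2
step 2: merge (L,V) at d=11; branch lengths L→11/2, V→11/2; new cluster LV
  updated: d(LV,PT)=91/4
step 3: merge (LV,PT) at d=91/4; branch lengths LV→47/8, PT→71/8; new cluster LPTV
final tree: ((L:11/2,V:11/2):47/8,(P:5/2,T:5/2):71/8)
total length: 123/4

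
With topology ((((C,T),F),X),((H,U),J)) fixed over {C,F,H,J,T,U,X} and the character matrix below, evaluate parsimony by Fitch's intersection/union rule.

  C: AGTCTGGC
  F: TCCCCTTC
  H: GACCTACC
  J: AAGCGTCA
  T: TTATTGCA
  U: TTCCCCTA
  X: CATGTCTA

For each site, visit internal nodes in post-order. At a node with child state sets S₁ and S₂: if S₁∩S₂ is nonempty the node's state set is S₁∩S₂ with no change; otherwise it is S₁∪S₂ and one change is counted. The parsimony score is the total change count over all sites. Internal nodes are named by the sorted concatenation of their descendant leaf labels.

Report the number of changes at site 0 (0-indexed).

CT@0: {A} ∪ {T} = {A,T} (union, +1)
CFT@0: {A,T} ∩ {T} = {T} (intersection, +0)
CFTX@0: {T} ∪ {C} = {C,T} (union, +1)
HU@0: {G} ∪ {T} = {G,T} (union, +1)
HJU@0: {G,T} ∪ {A} = {A,G,T} (union, +1)
CFHJTUX@0: {C,T} ∩ {A,G,T} = {T} (intersection, +0)
CT@1: {G} ∪ {T} = {G,T} (union, +1)
CFT@1: {G,T} ∪ {C} = {C,G,T} (union, +1)
CFTX@1: {C,G,T} ∪ {A} = {A,C,G,T} (union, +1)
HU@1: {A} ∪ {T} = {A,T} (union, +1)
HJU@1: {A,T} ∩ {A} = {A} (intersection, +0)
CFHJTUX@1: {A,C,G,T} ∩ {A} = {A} (intersection, +0)
CT@2: {T} ∪ {A} = {A,T} (union, +1)
CFT@2: {A,T} ∪ {C} = {A,C,T} (union, +1)
CFTX@2: {A,C,T} ∩ {T} = {T} (intersection, +0)
HU@2: {C} ∩ {C} = {C} (intersection, +0)
HJU@2: {C} ∪ {G} = {C,G} (union, +1)
CFHJTUX@2: {T} ∪ {C,G} = {C,G,T} (union, +1)
CT@3: {C} ∪ {T} = {C,T} (union, +1)
CFT@3: {C,T} ∩ {C} = {C} (intersection, +0)
CFTX@3: {C} ∪ {G} = {C,G} (union, +1)
HU@3: {C} ∩ {C} = {C} (intersection, +0)
HJU@3: {C} ∩ {C} = {C} (intersection, +0)
CFHJTUX@3: {C,G} ∩ {C} = {C} (intersection, +0)
CT@4: {T} ∩ {T} = {T} (intersection, +0)
CFT@4: {T} ∪ {C} = {C,T} (union, +1)
CFTX@4: {C,T} ∩ {T} = {T} (intersection, +0)
HU@4: {T} ∪ {C} = {C,T} (union, +1)
HJU@4: {C,T} ∪ {G} = {C,G,T} (union, +1)
CFHJTUX@4: {T} ∩ {C,G,T} = {T} (intersection, +0)
CT@5: {G} ∩ {G} = {G} (intersection, +0)
CFT@5: {G} ∪ {T} = {G,T} (union, +1)
CFTX@5: {G,T} ∪ {C} = {C,G,T} (union, +1)
HU@5: {A} ∪ {C} = {A,C} (union, +1)
HJU@5: {A,C} ∪ {T} = {A,C,T} (union, +1)
CFHJTUX@5: {C,G,T} ∩ {A,C,T} = {C,T} (intersection, +0)
CT@6: {G} ∪ {C} = {C,G} (union, +1)
CFT@6: {C,G} ∪ {T} = {C,G,T} (union, +1)
CFTX@6: {C,G,T} ∩ {T} = {T} (intersection, +0)
HU@6: {C} ∪ {T} = {C,T} (union, +1)
HJU@6: {C,T} ∩ {C} = {C} (intersection, +0)
CFHJTUX@6: {T} ∪ {C} = {C,T} (union, +1)
CT@7: {C} ∪ {A} = {A,C} (union, +1)
CFT@7: {A,C} ∩ {C} = {C} (intersection, +0)
CFTX@7: {C} ∪ {A} = {A,C} (union, +1)
HU@7: {C} ∪ {A} = {A,C} (union, +1)
HJU@7: {A,C} ∩ {A} = {A} (intersection, +0)
CFHJTUX@7: {A,C} ∩ {A} = {A} (intersection, +0)
per-site changes: [4, 4, 4, 2, 3, 4, 4, 3]; total = 28

4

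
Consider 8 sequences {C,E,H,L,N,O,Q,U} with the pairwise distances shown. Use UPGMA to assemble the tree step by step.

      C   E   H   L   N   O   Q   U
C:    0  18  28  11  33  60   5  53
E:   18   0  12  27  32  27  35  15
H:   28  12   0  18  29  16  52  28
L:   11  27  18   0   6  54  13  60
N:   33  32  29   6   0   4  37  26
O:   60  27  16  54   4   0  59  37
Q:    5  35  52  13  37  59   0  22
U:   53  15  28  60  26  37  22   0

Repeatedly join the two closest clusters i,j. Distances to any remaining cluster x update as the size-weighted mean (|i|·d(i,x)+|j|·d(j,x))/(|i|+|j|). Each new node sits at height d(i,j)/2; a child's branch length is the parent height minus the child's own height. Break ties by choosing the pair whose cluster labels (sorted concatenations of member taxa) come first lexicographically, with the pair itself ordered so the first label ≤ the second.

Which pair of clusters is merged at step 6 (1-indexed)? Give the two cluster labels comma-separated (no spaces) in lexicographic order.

1. join N+O (d=4) ⇒ NO; edges |N|=2, |O|=2
  updated: d(C,NO)=93/2, d(E,NO)=59/2, d(H,NO)=45/2, d(L,NO)=30, d(NO,Q)=48, d(NO,U)=63/2
2. join C+Q (d=5) ⇒ CQ; edges |C|=5/2, |Q|=5/2
  updated: d(CQ,E)=53/2, d(CQ,H)=40, d(CQ,L)=12, d(CQ,NO)=189/4, d(CQ,U)=75/2
3. join CQ+L (d=12) ⇒ CLQ; edges |CQ|=7/2, |L|=6
  updated: d(CLQ,E)=80/3, d(CLQ,H)=98/3, d(CLQ,NO)=83/2, d(CLQ,U)=45
4. join E+H (d=12) ⇒ EH; edges |E|=6, |H|=6
  updated: d(CLQ,EH)=89/3, d(EH,NO)=26, d(EH,U)=43/2
5. join EH+U (d=43/2) ⇒ EHU; edges |EH|=19/4, |U|=43/4
  updated: d(CLQ,EHU)=313/9, d(EHU,NO)=167/6
6. join EHU+NO (d=167/6) ⇒ EHNOU; edges |EHU|=19/6, |NO|=143/12
  updated: d(CLQ,EHNOU)=562/15
7. join CLQ+EHNOU (d=562/15) ⇒ CEHLNOQU; edges |CLQ|=191/15, |EHNOU|=289/60
final tree: (((C:5/2,Q:5/2):7/2,L:6):191/15,(((E:6,H:6):19/4,U:43/4):19/6,(N:2,O:2):143/12):289/60)
total length: 2359/30

EHU,NO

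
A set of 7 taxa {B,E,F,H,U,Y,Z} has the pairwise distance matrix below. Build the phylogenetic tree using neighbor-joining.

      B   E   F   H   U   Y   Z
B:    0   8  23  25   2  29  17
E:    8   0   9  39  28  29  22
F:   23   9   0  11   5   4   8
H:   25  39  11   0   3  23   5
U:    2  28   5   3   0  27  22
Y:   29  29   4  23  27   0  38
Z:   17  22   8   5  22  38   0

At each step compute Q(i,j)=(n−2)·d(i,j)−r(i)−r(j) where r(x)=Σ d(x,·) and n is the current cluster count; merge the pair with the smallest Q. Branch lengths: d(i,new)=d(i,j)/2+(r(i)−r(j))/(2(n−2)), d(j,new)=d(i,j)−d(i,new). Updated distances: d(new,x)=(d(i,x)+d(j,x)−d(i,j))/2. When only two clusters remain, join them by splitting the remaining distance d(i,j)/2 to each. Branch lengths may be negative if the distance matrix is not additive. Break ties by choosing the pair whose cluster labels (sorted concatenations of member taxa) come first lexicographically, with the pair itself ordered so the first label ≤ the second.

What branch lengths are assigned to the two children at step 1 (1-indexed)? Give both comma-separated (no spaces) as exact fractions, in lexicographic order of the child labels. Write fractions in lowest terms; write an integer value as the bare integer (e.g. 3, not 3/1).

iteration 1: select B,E (d=8, Q=-199); attach at lengths (9/10, 71/10); label the merged cluster BE
  updated: d(BE,F)=12, d(BE,H)=28, d(BE,U)=11, d(BE,Y)=25, d(BE,Z)=31/2
iteration 2: select F,Y (d=4, Q=-141); attach at lengths (-61/8, 93/8); label the merged cluster FY
  updated: d(BE,FY)=33/2, d(FY,H)=15, d(FY,U)=14, d(FY,Z)=21
iteration 3: select H,Z (d=5, Q=-199/2); attach at lengths (5/12, 55/12); label the merged cluster HZ
  updated: d(BE,HZ)=77/4, d(FY,HZ)=31/2, d(HZ,U)=10
iteration 4: select BE,FY (d=33/2, Q=-239/4); attach at lengths (135/16, 129/16); label the merged cluster BEFY
  updated: d(BEFY,HZ)=73/8, d(BEFY,U)=17/4
iteration 5: select BEFY,HZ (d=73/8, Q=-187/8); attach at lengths (27/16, 119/16); label the merged cluster BEFHYZ
  updated: d(BEFHYZ,U)=41/16
iteration 6: select BEFHYZ,U (d=41/16); attach at lengths (41/32, 41/32); label the merged cluster BEFHUYZ
final tree: ((((B:9/10,E:71/10):135/16,(F:-61/8,Y:93/8):129/16):27/16,(H:5/12,Z:55/12):119/16):41/32,U:41/32)
total length: 723/16

9/10,71/10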